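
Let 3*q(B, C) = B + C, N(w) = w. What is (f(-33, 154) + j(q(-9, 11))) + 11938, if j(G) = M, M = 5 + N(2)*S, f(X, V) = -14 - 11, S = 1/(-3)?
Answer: 35752/3 ≈ 11917.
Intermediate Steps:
S = -1/3 ≈ -0.33333
f(X, V) = -25
M = 13/3 (M = 5 + 2*(-1/3) = 5 - 2/3 = 13/3 ≈ 4.3333)
q(B, C) = B/3 + C/3 (q(B, C) = (B + C)/3 = B/3 + C/3)
j(G) = 13/3
(f(-33, 154) + j(q(-9, 11))) + 11938 = (-25 + 13/3) + 11938 = -62/3 + 11938 = 35752/3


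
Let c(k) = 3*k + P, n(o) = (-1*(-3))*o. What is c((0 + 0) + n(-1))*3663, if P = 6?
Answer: -10989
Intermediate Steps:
n(o) = 3*o
c(k) = 6 + 3*k (c(k) = 3*k + 6 = 6 + 3*k)
c((0 + 0) + n(-1))*3663 = (6 + 3*((0 + 0) + 3*(-1)))*3663 = (6 + 3*(0 - 3))*3663 = (6 + 3*(-3))*3663 = (6 - 9)*3663 = -3*3663 = -10989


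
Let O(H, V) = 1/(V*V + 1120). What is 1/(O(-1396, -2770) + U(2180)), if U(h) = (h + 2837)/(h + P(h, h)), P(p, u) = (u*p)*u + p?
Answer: 795046610313672/488607947 ≈ 1.6272e+6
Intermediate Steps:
P(p, u) = p + p*u² (P(p, u) = (p*u)*u + p = p*u² + p = p + p*u²)
U(h) = (2837 + h)/(h + h*(1 + h²)) (U(h) = (h + 2837)/(h + h*(1 + h²)) = (2837 + h)/(h + h*(1 + h²)))
O(H, V) = 1/(1120 + V²) (O(H, V) = 1/(V² + 1120) = 1/(1120 + V²))
1/(O(-1396, -2770) + U(2180)) = 1/(1/(1120 + (-2770)²) + (2837 + 2180)/(2180*(2 + 2180²))) = 1/(1/(1120 + 7672900) + (1/2180)*5017/(2 + 4752400)) = 1/(1/7674020 + (1/2180)*5017/4752402) = 1/(1/7674020 + (1/2180)*(1/4752402)*5017) = 1/(1/7674020 + 5017/10360236360) = 1/(488607947/795046610313672) = 795046610313672/488607947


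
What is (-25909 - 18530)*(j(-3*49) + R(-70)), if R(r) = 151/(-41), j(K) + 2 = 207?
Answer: -366799506/41 ≈ -8.9463e+6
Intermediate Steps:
j(K) = 205 (j(K) = -2 + 207 = 205)
R(r) = -151/41 (R(r) = 151*(-1/41) = -151/41)
(-25909 - 18530)*(j(-3*49) + R(-70)) = (-25909 - 18530)*(205 - 151/41) = -44439*8254/41 = -366799506/41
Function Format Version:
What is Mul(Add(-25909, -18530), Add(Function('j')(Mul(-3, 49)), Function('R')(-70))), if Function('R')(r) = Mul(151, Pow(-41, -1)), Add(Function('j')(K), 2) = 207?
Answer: Rational(-366799506, 41) ≈ -8.9463e+6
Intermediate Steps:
Function('j')(K) = 205 (Function('j')(K) = Add(-2, 207) = 205)
Function('R')(r) = Rational(-151, 41) (Function('R')(r) = Mul(151, Rational(-1, 41)) = Rational(-151, 41))
Mul(Add(-25909, -18530), Add(Function('j')(Mul(-3, 49)), Function('R')(-70))) = Mul(Add(-25909, -18530), Add(205, Rational(-151, 41))) = Mul(-44439, Rational(8254, 41)) = Rational(-366799506, 41)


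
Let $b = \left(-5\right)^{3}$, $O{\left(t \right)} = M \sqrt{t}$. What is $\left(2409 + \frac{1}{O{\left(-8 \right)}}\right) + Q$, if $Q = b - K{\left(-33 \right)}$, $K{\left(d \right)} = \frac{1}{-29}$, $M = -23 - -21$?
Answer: $\frac{66237}{29} + \frac{i \sqrt{2}}{8} \approx 2284.0 + 0.17678 i$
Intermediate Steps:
$M = -2$ ($M = -23 + 21 = -2$)
$K{\left(d \right)} = - \frac{1}{29}$
$O{\left(t \right)} = - 2 \sqrt{t}$
$b = -125$
$Q = - \frac{3624}{29}$ ($Q = -125 - - \frac{1}{29} = -125 + \frac{1}{29} = - \frac{3624}{29} \approx -124.97$)
$\left(2409 + \frac{1}{O{\left(-8 \right)}}\right) + Q = \left(2409 + \frac{1}{\left(-2\right) \sqrt{-8}}\right) - \frac{3624}{29} = \left(2409 + \frac{1}{\left(-2\right) 2 i \sqrt{2}}\right) - \frac{3624}{29} = \left(2409 + \frac{1}{\left(-4\right) i \sqrt{2}}\right) - \frac{3624}{29} = \left(2409 + \frac{i \sqrt{2}}{8}\right) - \frac{3624}{29} = \frac{66237}{29} + \frac{i \sqrt{2}}{8}$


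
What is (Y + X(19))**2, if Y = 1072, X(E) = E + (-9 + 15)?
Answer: 1203409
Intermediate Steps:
X(E) = 6 + E (X(E) = E + 6 = 6 + E)
(Y + X(19))**2 = (1072 + (6 + 19))**2 = (1072 + 25)**2 = 1097**2 = 1203409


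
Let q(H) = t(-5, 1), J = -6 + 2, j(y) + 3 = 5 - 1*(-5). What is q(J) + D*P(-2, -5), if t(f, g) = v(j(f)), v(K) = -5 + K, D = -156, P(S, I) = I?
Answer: 782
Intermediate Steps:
j(y) = 7 (j(y) = -3 + (5 - 1*(-5)) = -3 + (5 + 5) = -3 + 10 = 7)
t(f, g) = 2 (t(f, g) = -5 + 7 = 2)
J = -4
q(H) = 2
q(J) + D*P(-2, -5) = 2 - 156*(-5) = 2 + 780 = 782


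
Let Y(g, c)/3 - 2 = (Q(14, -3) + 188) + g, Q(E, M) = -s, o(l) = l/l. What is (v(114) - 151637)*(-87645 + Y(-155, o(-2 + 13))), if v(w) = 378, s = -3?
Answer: 13239851529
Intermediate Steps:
o(l) = 1
Q(E, M) = 3 (Q(E, M) = -1*(-3) = 3)
Y(g, c) = 579 + 3*g (Y(g, c) = 6 + 3*((3 + 188) + g) = 6 + 3*(191 + g) = 6 + (573 + 3*g) = 579 + 3*g)
(v(114) - 151637)*(-87645 + Y(-155, o(-2 + 13))) = (378 - 151637)*(-87645 + (579 + 3*(-155))) = -151259*(-87645 + (579 - 465)) = -151259*(-87645 + 114) = -151259*(-87531) = 13239851529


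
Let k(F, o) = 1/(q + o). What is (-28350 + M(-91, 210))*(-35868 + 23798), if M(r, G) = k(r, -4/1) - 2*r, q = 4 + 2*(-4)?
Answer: 1359957075/4 ≈ 3.3999e+8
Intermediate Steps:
q = -4 (q = 4 - 8 = -4)
k(F, o) = 1/(-4 + o)
M(r, G) = -⅛ - 2*r (M(r, G) = 1/(-4 - 4/1) - 2*r = 1/(-4 - 4*1) - 2*r = 1/(-4 - 4) - 2*r = 1/(-8) - 2*r = -⅛ - 2*r)
(-28350 + M(-91, 210))*(-35868 + 23798) = (-28350 + (-⅛ - 2*(-91)))*(-35868 + 23798) = (-28350 + (-⅛ + 182))*(-12070) = (-28350 + 1455/8)*(-12070) = -225345/8*(-12070) = 1359957075/4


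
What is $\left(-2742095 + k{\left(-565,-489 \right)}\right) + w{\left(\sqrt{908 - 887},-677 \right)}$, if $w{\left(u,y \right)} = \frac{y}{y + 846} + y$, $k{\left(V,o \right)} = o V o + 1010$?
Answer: $- \frac{23295827140}{169} \approx -1.3785 \cdot 10^{8}$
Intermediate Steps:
$k{\left(V,o \right)} = 1010 + V o^{2}$ ($k{\left(V,o \right)} = V o o + 1010 = V o^{2} + 1010 = 1010 + V o^{2}$)
$w{\left(u,y \right)} = y + \frac{y}{846 + y}$ ($w{\left(u,y \right)} = \frac{y}{846 + y} + y = y + \frac{y}{846 + y}$)
$\left(-2742095 + k{\left(-565,-489 \right)}\right) + w{\left(\sqrt{908 - 887},-677 \right)} = \left(-2742095 + \left(1010 - 565 \left(-489\right)^{2}\right)\right) - \frac{677 \left(847 - 677\right)}{846 - 677} = \left(-2742095 + \left(1010 - 135103365\right)\right) - 677 \cdot \frac{1}{169} \cdot 170 = \left(-2742095 + \left(1010 - 135103365\right)\right) - \frac{677}{169} \cdot 170 = \left(-2742095 - 135102355\right) - \frac{115090}{169} = -137844450 - \frac{115090}{169} = - \frac{23295827140}{169}$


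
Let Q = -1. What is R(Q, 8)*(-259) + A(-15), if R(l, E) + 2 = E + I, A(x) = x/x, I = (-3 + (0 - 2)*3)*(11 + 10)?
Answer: 47398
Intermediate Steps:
I = -189 (I = (-3 - 2*3)*21 = (-3 - 6)*21 = -9*21 = -189)
A(x) = 1
R(l, E) = -191 + E (R(l, E) = -2 + (E - 189) = -2 + (-189 + E) = -191 + E)
R(Q, 8)*(-259) + A(-15) = (-191 + 8)*(-259) + 1 = -183*(-259) + 1 = 47397 + 1 = 47398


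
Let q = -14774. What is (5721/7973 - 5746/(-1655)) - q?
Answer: 195002864923/13195315 ≈ 14778.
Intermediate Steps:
(5721/7973 - 5746/(-1655)) - q = (5721/7973 - 5746/(-1655)) - 1*(-14774) = (5721*(1/7973) - 5746*(-1/1655)) + 14774 = (5721/7973 + 5746/1655) + 14774 = 55281113/13195315 + 14774 = 195002864923/13195315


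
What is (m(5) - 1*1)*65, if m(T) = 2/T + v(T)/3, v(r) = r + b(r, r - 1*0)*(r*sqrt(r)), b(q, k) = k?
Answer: 208/3 + 1625*sqrt(5)/3 ≈ 1280.5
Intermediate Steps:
v(r) = r + r**(5/2) (v(r) = r + (r - 1*0)*(r*sqrt(r)) = r + (r + 0)*r**(3/2) = r + r*r**(3/2) = r + r**(5/2))
m(T) = 2/T + T/3 + T**(5/2)/3 (m(T) = 2/T + (T + T**(5/2))/3 = 2/T + (T + T**(5/2))*(1/3) = 2/T + (T/3 + T**(5/2)/3) = 2/T + T/3 + T**(5/2)/3)
(m(5) - 1*1)*65 = ((1/3)*(6 + 5*(5 + 5**(5/2)))/5 - 1*1)*65 = ((1/3)*(1/5)*(6 + 5*(5 + 25*sqrt(5))) - 1)*65 = ((1/3)*(1/5)*(6 + (25 + 125*sqrt(5))) - 1)*65 = ((1/3)*(1/5)*(31 + 125*sqrt(5)) - 1)*65 = ((31/15 + 25*sqrt(5)/3) - 1)*65 = (16/15 + 25*sqrt(5)/3)*65 = 208/3 + 1625*sqrt(5)/3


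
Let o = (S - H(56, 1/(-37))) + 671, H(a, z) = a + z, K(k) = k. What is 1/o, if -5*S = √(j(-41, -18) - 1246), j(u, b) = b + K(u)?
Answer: 4209860/2589534989 + 4107*I*√145/2589534989 ≈ 0.0016257 + 1.9098e-5*I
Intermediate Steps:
j(u, b) = b + u
S = -3*I*√145/5 (S = -√((-18 - 41) - 1246)/5 = -√(-59 - 1246)/5 = -3*I*√145/5 ≈ -7.225*I)
o = 22756/37 - 3*I*√145/5 (o = (-3*I*√145/5 - (56 + 1/(-37))) + 671 = (-3*I*√145/5 - (56 - 1/37)) + 671 = (-3*I*√145/5 - 1*2071/37) + 671 = (-3*I*√145/5 - 2071/37) + 671 = (-2071/37 - 3*I*√145/5) + 671 = 22756/37 - 3*I*√145/5 ≈ 615.03 - 7.225*I)
1/o = 1/(22756/37 - 3*I*√145/5)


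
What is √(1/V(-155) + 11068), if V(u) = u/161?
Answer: √265883745/155 ≈ 105.20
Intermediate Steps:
V(u) = u/161 (V(u) = u*(1/161) = u/161)
√(1/V(-155) + 11068) = √(1/((1/161)*(-155)) + 11068) = √(1/(-155/161) + 11068) = √(-161/155 + 11068) = √(1715379/155) = √265883745/155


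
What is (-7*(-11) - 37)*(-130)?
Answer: -5200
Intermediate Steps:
(-7*(-11) - 37)*(-130) = (77 - 37)*(-130) = 40*(-130) = -5200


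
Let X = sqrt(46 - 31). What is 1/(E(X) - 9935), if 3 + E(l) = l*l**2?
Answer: -9938/98760469 - 15*sqrt(15)/98760469 ≈ -0.00010122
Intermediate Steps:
X = sqrt(15) ≈ 3.8730
E(l) = -3 + l**3 (E(l) = -3 + l*l**2 = -3 + l**3)
1/(E(X) - 9935) = 1/((-3 + (sqrt(15))**3) - 9935) = 1/((-3 + 15*sqrt(15)) - 9935) = 1/(-9938 + 15*sqrt(15))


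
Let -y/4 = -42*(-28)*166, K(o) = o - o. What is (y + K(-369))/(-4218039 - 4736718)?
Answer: 37184/426417 ≈ 0.087201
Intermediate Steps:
K(o) = 0
y = -780864 (y = -4*(-42*(-28))*166 = -4704*166 = -4*195216 = -780864)
(y + K(-369))/(-4218039 - 4736718) = (-780864 + 0)/(-4218039 - 4736718) = -780864/(-8954757) = -780864*(-1/8954757) = 37184/426417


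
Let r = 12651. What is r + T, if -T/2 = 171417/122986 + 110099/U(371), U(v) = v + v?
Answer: 281784773339/22813903 ≈ 12351.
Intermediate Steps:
U(v) = 2*v
T = -6833913514/22813903 (T = -2*(171417/122986 + 110099/((2*371))) = -2*(171417*(1/122986) + 110099/742) = -2*(171417/122986 + 110099*(1/742)) = -2*(171417/122986 + 110099/742) = -2*3416956757/22813903 = -6833913514/22813903 ≈ -299.55)
r + T = 12651 - 6833913514/22813903 = 281784773339/22813903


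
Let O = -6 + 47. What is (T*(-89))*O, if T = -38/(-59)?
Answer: -138662/59 ≈ -2350.2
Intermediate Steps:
T = 38/59 (T = -38*(-1/59) = 38/59 ≈ 0.64407)
O = 41
(T*(-89))*O = ((38/59)*(-89))*41 = -3382/59*41 = -138662/59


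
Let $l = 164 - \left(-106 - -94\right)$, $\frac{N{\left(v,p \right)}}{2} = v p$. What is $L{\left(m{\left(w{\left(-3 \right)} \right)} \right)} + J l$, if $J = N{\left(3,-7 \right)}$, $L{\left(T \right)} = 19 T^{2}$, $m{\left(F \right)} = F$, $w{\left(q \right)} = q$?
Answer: $-7221$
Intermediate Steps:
$N{\left(v,p \right)} = 2 p v$ ($N{\left(v,p \right)} = 2 v p = 2 p v$)
$J = -42$ ($J = 2 \left(-7\right) 3 = -42$)
$l = 176$ ($l = 164 - \left(-106 + 94\right) = 164 - -12 = 164 + 12 = 176$)
$L{\left(m{\left(w{\left(-3 \right)} \right)} \right)} + J l = 19 \left(-3\right)^{2} - 7392 = 19 \cdot 9 - 7392 = 171 - 7392 = -7221$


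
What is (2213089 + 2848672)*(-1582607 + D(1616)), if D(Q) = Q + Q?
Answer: -7994418779375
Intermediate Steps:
D(Q) = 2*Q
(2213089 + 2848672)*(-1582607 + D(1616)) = (2213089 + 2848672)*(-1582607 + 2*1616) = 5061761*(-1582607 + 3232) = 5061761*(-1579375) = -7994418779375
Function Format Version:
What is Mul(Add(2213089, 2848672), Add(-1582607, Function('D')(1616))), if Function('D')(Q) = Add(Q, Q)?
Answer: -7994418779375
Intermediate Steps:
Function('D')(Q) = Mul(2, Q)
Mul(Add(2213089, 2848672), Add(-1582607, Function('D')(1616))) = Mul(Add(2213089, 2848672), Add(-1582607, Mul(2, 1616))) = Mul(5061761, Add(-1582607, 3232)) = Mul(5061761, -1579375) = -7994418779375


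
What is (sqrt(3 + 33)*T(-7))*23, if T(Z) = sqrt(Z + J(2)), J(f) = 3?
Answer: 276*I ≈ 276.0*I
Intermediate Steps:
T(Z) = sqrt(3 + Z) (T(Z) = sqrt(Z + 3) = sqrt(3 + Z))
(sqrt(3 + 33)*T(-7))*23 = (sqrt(3 + 33)*sqrt(3 - 7))*23 = (sqrt(36)*sqrt(-4))*23 = (6*(2*I))*23 = (12*I)*23 = 276*I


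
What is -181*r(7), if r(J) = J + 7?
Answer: -2534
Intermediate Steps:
r(J) = 7 + J
-181*r(7) = -181*(7 + 7) = -181*14 = -2534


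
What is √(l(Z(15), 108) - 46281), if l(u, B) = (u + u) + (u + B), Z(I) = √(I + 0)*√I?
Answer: 124*I*√3 ≈ 214.77*I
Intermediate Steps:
Z(I) = I (Z(I) = √I*√I = I)
l(u, B) = B + 3*u (l(u, B) = 2*u + (B + u) = B + 3*u)
√(l(Z(15), 108) - 46281) = √((108 + 3*15) - 46281) = √((108 + 45) - 46281) = √(153 - 46281) = √(-46128) = 124*I*√3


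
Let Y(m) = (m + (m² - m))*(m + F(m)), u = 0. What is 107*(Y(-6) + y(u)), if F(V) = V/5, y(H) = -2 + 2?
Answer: -138672/5 ≈ -27734.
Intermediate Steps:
y(H) = 0
F(V) = V/5 (F(V) = V*(⅕) = V/5)
Y(m) = 6*m³/5 (Y(m) = (m + (m² - m))*(m + m/5) = m²*(6*m/5) = 6*m³/5)
107*(Y(-6) + y(u)) = 107*((6/5)*(-6)³ + 0) = 107*((6/5)*(-216) + 0) = 107*(-1296/5 + 0) = 107*(-1296/5) = -138672/5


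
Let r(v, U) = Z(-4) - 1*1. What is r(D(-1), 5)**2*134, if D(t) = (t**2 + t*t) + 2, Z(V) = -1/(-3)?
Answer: 536/9 ≈ 59.556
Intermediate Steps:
Z(V) = 1/3 (Z(V) = -1*(-1/3) = 1/3)
D(t) = 2 + 2*t**2 (D(t) = (t**2 + t**2) + 2 = 2*t**2 + 2 = 2 + 2*t**2)
r(v, U) = -2/3 (r(v, U) = 1/3 - 1*1 = 1/3 - 1 = -2/3)
r(D(-1), 5)**2*134 = (-2/3)**2*134 = (4/9)*134 = 536/9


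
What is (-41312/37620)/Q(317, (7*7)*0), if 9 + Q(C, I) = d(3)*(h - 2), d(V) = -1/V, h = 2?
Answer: 10328/84645 ≈ 0.12202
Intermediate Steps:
Q(C, I) = -9 (Q(C, I) = -9 + (-1/3)*(2 - 2) = -9 - 1*⅓*0 = -9 - ⅓*0 = -9 + 0 = -9)
(-41312/37620)/Q(317, (7*7)*0) = -41312/37620/(-9) = -41312*1/37620*(-⅑) = -10328/9405*(-⅑) = 10328/84645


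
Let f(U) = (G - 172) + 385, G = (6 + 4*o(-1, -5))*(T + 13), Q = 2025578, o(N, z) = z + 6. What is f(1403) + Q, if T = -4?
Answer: 2025881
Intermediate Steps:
o(N, z) = 6 + z
G = 90 (G = (6 + 4*(6 - 5))*(-4 + 13) = (6 + 4*1)*9 = (6 + 4)*9 = 10*9 = 90)
f(U) = 303 (f(U) = (90 - 172) + 385 = -82 + 385 = 303)
f(1403) + Q = 303 + 2025578 = 2025881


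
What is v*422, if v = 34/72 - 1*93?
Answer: -702841/18 ≈ -39047.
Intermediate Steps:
v = -3331/36 (v = 34*(1/72) - 93 = 17/36 - 93 = -3331/36 ≈ -92.528)
v*422 = -3331/36*422 = -702841/18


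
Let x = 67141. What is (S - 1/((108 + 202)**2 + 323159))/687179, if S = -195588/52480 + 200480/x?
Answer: -273649501585063/253789653991722861120 ≈ -1.0783e-6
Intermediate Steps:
S = -652695877/880889920 (S = -195588/52480 + 200480/67141 = -195588*1/52480 + 200480*(1/67141) = -48897/13120 + 200480/67141 = -652695877/880889920 ≈ -0.74095)
(S - 1/((108 + 202)**2 + 323159))/687179 = (-652695877/880889920 - 1/((108 + 202)**2 + 323159))/687179 = (-652695877/880889920 - 1/(310**2 + 323159))*(1/687179) = (-652695877/880889920 - 1/(96100 + 323159))*(1/687179) = (-652695877/880889920 - 1/419259)*(1/687179) = -273649501585063/369321026969280*1/687179 = -273649501585063/253789653991722861120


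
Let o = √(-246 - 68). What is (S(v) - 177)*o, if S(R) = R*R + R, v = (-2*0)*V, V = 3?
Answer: -177*I*√314 ≈ -3136.4*I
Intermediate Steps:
v = 0 (v = -2*0*3 = 0*3 = 0)
o = I*√314 (o = √(-314) = I*√314 ≈ 17.72*I)
S(R) = R + R² (S(R) = R² + R = R + R²)
(S(v) - 177)*o = (0*(1 + 0) - 177)*(I*√314) = (0*1 - 177)*(I*√314) = (0 - 177)*(I*√314) = -177*I*√314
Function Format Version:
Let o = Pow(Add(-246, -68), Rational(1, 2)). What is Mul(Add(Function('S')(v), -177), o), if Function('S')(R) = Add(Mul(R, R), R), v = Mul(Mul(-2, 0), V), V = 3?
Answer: Mul(-177, I, Pow(314, Rational(1, 2))) ≈ Mul(-3136.4, I)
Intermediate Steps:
v = 0 (v = Mul(Mul(-2, 0), 3) = Mul(0, 3) = 0)
o = Mul(I, Pow(314, Rational(1, 2))) (o = Pow(-314, Rational(1, 2)) = Mul(I, Pow(314, Rational(1, 2))) ≈ Mul(17.720, I))
Function('S')(R) = Add(R, Pow(R, 2)) (Function('S')(R) = Add(Pow(R, 2), R) = Add(R, Pow(R, 2)))
Mul(Add(Function('S')(v), -177), o) = Mul(Add(Mul(0, Add(1, 0)), -177), Mul(I, Pow(314, Rational(1, 2)))) = Mul(Add(Mul(0, 1), -177), Mul(I, Pow(314, Rational(1, 2)))) = Mul(Add(0, -177), Mul(I, Pow(314, Rational(1, 2)))) = Mul(-177, Mul(I, Pow(314, Rational(1, 2)))) = Mul(-177, I, Pow(314, Rational(1, 2)))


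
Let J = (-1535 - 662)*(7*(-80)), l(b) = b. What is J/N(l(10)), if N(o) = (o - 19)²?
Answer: 1230320/81 ≈ 15189.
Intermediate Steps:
N(o) = (-19 + o)²
J = 1230320 (J = -2197*(-560) = 1230320)
J/N(l(10)) = 1230320/((-19 + 10)²) = 1230320/((-9)²) = 1230320/81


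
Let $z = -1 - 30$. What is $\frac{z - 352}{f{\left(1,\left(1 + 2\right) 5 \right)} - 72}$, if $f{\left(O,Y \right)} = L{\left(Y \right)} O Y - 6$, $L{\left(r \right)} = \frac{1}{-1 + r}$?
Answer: $\frac{5362}{1077} \approx 4.9786$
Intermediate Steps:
$z = -31$
$f{\left(O,Y \right)} = -6 + \frac{O Y}{-1 + Y}$ ($f{\left(O,Y \right)} = \frac{O}{-1 + Y} Y - 6 = \frac{O Y}{-1 + Y} - 6 = -6 + \frac{O Y}{-1 + Y}$)
$\frac{z - 352}{f{\left(1,\left(1 + 2\right) 5 \right)} - 72} = \frac{-31 - 352}{\frac{6 - 6 \left(1 + 2\right) 5 + 1 \left(1 + 2\right) 5}{-1 + \left(1 + 2\right) 5} - 72} = - \frac{383}{\frac{6 - 6 \cdot 3 \cdot 5 + 1 \cdot 3 \cdot 5}{-1 + 3 \cdot 5} - 72} = - \frac{383}{\frac{6 - 90 + 1 \cdot 15}{-1 + 15} - 72} = - \frac{383}{\frac{6 - 90 + 15}{14} - 72} = - \frac{383}{\frac{1}{14} \left(-69\right) - 72} = - \frac{383}{- \frac{69}{14} - 72} = - \frac{383}{- \frac{1077}{14}} = \left(-383\right) \left(- \frac{14}{1077}\right) = \frac{5362}{1077}$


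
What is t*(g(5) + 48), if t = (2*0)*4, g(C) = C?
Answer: 0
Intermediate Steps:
t = 0 (t = 0*4 = 0)
t*(g(5) + 48) = 0*(5 + 48) = 0*53 = 0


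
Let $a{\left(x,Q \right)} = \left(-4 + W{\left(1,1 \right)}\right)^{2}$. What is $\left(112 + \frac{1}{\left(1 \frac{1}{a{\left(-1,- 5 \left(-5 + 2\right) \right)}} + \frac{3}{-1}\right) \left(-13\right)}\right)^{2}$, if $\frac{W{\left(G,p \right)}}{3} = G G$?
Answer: $\frac{8485569}{676} \approx 12553.0$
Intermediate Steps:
$W{\left(G,p \right)} = 3 G^{2}$ ($W{\left(G,p \right)} = 3 G G = 3 G^{2}$)
$a{\left(x,Q \right)} = 1$ ($a{\left(x,Q \right)} = \left(-4 + 3 \cdot 1^{2}\right)^{2} = \left(-4 + 3 \cdot 1\right)^{2} = \left(-4 + 3\right)^{2} = \left(-1\right)^{2} = 1$)
$\left(112 + \frac{1}{\left(1 \frac{1}{a{\left(-1,- 5 \left(-5 + 2\right) \right)}} + \frac{3}{-1}\right) \left(-13\right)}\right)^{2} = \left(112 + \frac{1}{\left(1 \cdot 1^{-1} + \frac{3}{-1}\right) \left(-13\right)}\right)^{2} = \left(112 + \frac{1}{\left(1 \cdot 1 + 3 \left(-1\right)\right) \left(-13\right)}\right)^{2} = \left(112 + \frac{1}{\left(1 - 3\right) \left(-13\right)}\right)^{2} = \left(112 + \frac{1}{\left(-2\right) \left(-13\right)}\right)^{2} = \left(112 + \frac{1}{26}\right)^{2} = \left(\frac{2913}{26}\right)^{2} = \frac{8485569}{676}$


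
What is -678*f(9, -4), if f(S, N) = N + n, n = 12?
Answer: -5424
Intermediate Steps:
f(S, N) = 12 + N (f(S, N) = N + 12 = 12 + N)
-678*f(9, -4) = -678*(12 - 4) = -678*8 = -5424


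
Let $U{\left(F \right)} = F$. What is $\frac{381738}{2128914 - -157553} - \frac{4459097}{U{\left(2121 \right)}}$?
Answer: $- \frac{10194768474001}{4849596507} \approx -2102.2$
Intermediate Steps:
$\frac{381738}{2128914 - -157553} - \frac{4459097}{U{\left(2121 \right)}} = \frac{381738}{2128914 - -157553} - \frac{4459097}{2121} = \frac{381738}{2128914 + 157553} - \frac{4459097}{2121} = \frac{381738}{2286467} - \frac{4459097}{2121} = - \frac{10194768474001}{4849596507}$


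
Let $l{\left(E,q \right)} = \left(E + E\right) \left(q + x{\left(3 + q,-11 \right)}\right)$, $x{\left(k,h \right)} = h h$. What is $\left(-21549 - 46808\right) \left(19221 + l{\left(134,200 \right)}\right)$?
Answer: $-7194505893$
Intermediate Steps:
$x{\left(k,h \right)} = h^{2}$
$l{\left(E,q \right)} = 2 E \left(121 + q\right)$ ($l{\left(E,q \right)} = \left(E + E\right) \left(q + \left(-11\right)^{2}\right) = 2 E \left(q + 121\right) = 2 E \left(121 + q\right)$)
$\left(-21549 - 46808\right) \left(19221 + l{\left(134,200 \right)}\right) = \left(-21549 - 46808\right) \left(19221 + 2 \cdot 134 \left(121 + 200\right)\right) = - 68357 \left(19221 + 2 \cdot 134 \cdot 321\right) = - 68357 \left(19221 + 86028\right) = \left(-68357\right) 105249 = -7194505893$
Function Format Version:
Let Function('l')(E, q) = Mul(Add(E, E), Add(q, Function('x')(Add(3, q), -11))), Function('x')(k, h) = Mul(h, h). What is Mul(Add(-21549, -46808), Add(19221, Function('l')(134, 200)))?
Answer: -7194505893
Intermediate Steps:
Function('x')(k, h) = Pow(h, 2)
Function('l')(E, q) = Mul(2, E, Add(121, q)) (Function('l')(E, q) = Mul(Add(E, E), Add(q, Pow(-11, 2))) = Mul(Mul(2, E), Add(q, 121)) = Mul(Mul(2, E), Add(121, q)) = Mul(2, E, Add(121, q)))
Mul(Add(-21549, -46808), Add(19221, Function('l')(134, 200))) = Mul(Add(-21549, -46808), Add(19221, Mul(2, 134, Add(121, 200)))) = Mul(-68357, Add(19221, Mul(2, 134, 321))) = Mul(-68357, Add(19221, 86028)) = Mul(-68357, 105249) = -7194505893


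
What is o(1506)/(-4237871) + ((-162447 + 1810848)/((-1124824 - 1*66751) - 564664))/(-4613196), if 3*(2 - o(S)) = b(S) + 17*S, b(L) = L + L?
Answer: 25755487711528885/11444899987746240708 ≈ 0.0022504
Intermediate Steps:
b(L) = 2*L
o(S) = 2 - 19*S/3 (o(S) = 2 - (2*S + 17*S)/3 = 2 - 19*S/3)
o(1506)/(-4237871) + ((-162447 + 1810848)/((-1124824 - 1*66751) - 564664))/(-4613196) = (2 - 19/3*1506)/(-4237871) + ((-162447 + 1810848)/((-1124824 - 1*66751) - 564664))/(-4613196) = (2 - 9538)*(-1/4237871) + (1648401/((-1124824 - 66751) - 564664))*(-1/4613196) = -9536*(-1/4237871) + (1648401/(-1191575 - 564664))*(-1/4613196) = 9536/4237871 + (1648401/(-1756239))*(-1/4613196) = 9536/4237871 + (1648401*(-1/1756239))*(-1/4613196) = 9536/4237871 - 549467/585413*(-1/4613196) = 9536/4237871 + 549467/2700624909948 = 25755487711528885/11444899987746240708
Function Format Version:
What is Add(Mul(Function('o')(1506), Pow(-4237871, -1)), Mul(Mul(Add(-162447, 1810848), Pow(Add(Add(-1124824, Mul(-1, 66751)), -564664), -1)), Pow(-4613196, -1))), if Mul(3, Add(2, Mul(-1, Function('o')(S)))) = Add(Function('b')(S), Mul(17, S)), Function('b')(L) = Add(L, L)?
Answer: Rational(25755487711528885, 11444899987746240708) ≈ 0.0022504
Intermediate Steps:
Function('b')(L) = Mul(2, L)
Function('o')(S) = Add(2, Mul(Rational(-19, 3), S)) (Function('o')(S) = Add(2, Mul(Rational(-1, 3), Add(Mul(2, S), Mul(17, S)))) = Add(2, Mul(Rational(-1, 3), Mul(19, S))) = Add(2, Mul(Rational(-19, 3), S)))
Add(Mul(Function('o')(1506), Pow(-4237871, -1)), Mul(Mul(Add(-162447, 1810848), Pow(Add(Add(-1124824, Mul(-1, 66751)), -564664), -1)), Pow(-4613196, -1))) = Add(Mul(Add(2, Mul(Rational(-19, 3), 1506)), Pow(-4237871, -1)), Mul(Mul(Add(-162447, 1810848), Pow(Add(Add(-1124824, Mul(-1, 66751)), -564664), -1)), Pow(-4613196, -1))) = Add(Mul(Add(2, -9538), Rational(-1, 4237871)), Mul(Mul(1648401, Pow(Add(Add(-1124824, -66751), -564664), -1)), Rational(-1, 4613196))) = Add(Mul(-9536, Rational(-1, 4237871)), Mul(Mul(1648401, Pow(Add(-1191575, -564664), -1)), Rational(-1, 4613196))) = Add(Rational(9536, 4237871), Mul(Mul(1648401, Pow(-1756239, -1)), Rational(-1, 4613196))) = Add(Rational(9536, 4237871), Mul(Mul(1648401, Rational(-1, 1756239)), Rational(-1, 4613196))) = Add(Rational(9536, 4237871), Mul(Rational(-549467, 585413), Rational(-1, 4613196))) = Add(Rational(9536, 4237871), Rational(549467, 2700624909948)) = Rational(25755487711528885, 11444899987746240708)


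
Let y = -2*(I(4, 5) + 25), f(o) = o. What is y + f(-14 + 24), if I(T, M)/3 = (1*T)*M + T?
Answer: -184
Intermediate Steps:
I(T, M) = 3*T + 3*M*T (I(T, M) = 3*((1*T)*M + T) = 3*(T*M + T) = 3*(M*T + T) = 3*(T + M*T) = 3*T + 3*M*T)
y = -194 (y = -2*(3*4*(1 + 5) + 25) = -2*(3*4*6 + 25) = -2*(72 + 25) = -2*97 = -194)
y + f(-14 + 24) = -194 + (-14 + 24) = -194 + 10 = -184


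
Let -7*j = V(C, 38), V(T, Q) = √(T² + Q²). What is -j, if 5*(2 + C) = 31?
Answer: √36541/35 ≈ 5.4616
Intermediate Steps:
C = 21/5 (C = -2 + (⅕)*31 = -2 + 31/5 = 21/5 ≈ 4.2000)
V(T, Q) = √(Q² + T²)
j = -√36541/35 (j = -√(38² + (21/5)²)/7 = -√(1444 + 441/25)/7 = -√36541/35 ≈ -5.4616)
-j = -(-1)*√36541/35 = √36541/35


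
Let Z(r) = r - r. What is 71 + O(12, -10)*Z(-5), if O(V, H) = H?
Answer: 71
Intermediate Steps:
Z(r) = 0
71 + O(12, -10)*Z(-5) = 71 - 10*0 = 71 + 0 = 71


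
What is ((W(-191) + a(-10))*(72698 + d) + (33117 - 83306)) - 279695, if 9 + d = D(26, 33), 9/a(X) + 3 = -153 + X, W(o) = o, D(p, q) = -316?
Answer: -2350070439/166 ≈ -1.4157e+7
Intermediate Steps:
a(X) = 9/(-156 + X) (a(X) = 9/(-3 + (-153 + X)) = 9/(-156 + X))
d = -325 (d = -9 - 316 = -325)
((W(-191) + a(-10))*(72698 + d) + (33117 - 83306)) - 279695 = ((-191 + 9/(-156 - 10))*(72698 - 325) + (33117 - 83306)) - 279695 = ((-191 + 9/(-166))*72373 - 50189) - 279695 = ((-191 + 9*(-1/166))*72373 - 50189) - 279695 = ((-191 - 9/166)*72373 - 50189) - 279695 = (-31715/166*72373 - 50189) - 279695 = (-2295309695/166 - 50189) - 279695 = -2303641069/166 - 279695 = -2350070439/166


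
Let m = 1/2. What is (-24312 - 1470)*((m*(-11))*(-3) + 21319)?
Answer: -550071861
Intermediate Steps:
m = ½ ≈ 0.50000
(-24312 - 1470)*((m*(-11))*(-3) + 21319) = (-24312 - 1470)*(((½)*(-11))*(-3) + 21319) = -25782*(-11/2*(-3) + 21319) = -25782*(33/2 + 21319) = -25782*42671/2 = -550071861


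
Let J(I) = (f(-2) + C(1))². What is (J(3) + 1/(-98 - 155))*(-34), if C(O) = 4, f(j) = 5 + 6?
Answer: -1935416/253 ≈ -7649.9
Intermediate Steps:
f(j) = 11
J(I) = 225 (J(I) = (11 + 4)² = 15² = 225)
(J(3) + 1/(-98 - 155))*(-34) = (225 + 1/(-98 - 155))*(-34) = (225 + 1/(-253))*(-34) = (225 - 1/253)*(-34) = (56924/253)*(-34) = -1935416/253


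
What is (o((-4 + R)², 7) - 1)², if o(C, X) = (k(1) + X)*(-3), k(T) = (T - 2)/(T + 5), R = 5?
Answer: 1849/4 ≈ 462.25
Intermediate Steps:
k(T) = (-2 + T)/(5 + T)
o(C, X) = ½ - 3*X (o(C, X) = ((-2 + 1)/(5 + 1) + X)*(-3) = (-1/6 + X)*(-3) = ((⅙)*(-1) + X)*(-3) = (-⅙ + X)*(-3) = ½ - 3*X)
(o((-4 + R)², 7) - 1)² = ((½ - 3*7) - 1)² = ((½ - 21) - 1)² = (-41/2 - 1)² = (-43/2)² = 1849/4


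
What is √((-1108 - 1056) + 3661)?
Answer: √1497 ≈ 38.691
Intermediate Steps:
√((-1108 - 1056) + 3661) = √(-2164 + 3661) = √1497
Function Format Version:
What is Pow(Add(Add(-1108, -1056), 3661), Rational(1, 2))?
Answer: Pow(1497, Rational(1, 2)) ≈ 38.691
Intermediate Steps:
Pow(Add(Add(-1108, -1056), 3661), Rational(1, 2)) = Pow(Add(-2164, 3661), Rational(1, 2)) = Pow(1497, Rational(1, 2))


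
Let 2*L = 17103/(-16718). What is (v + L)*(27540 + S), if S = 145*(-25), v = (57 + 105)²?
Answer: 20984869175115/33436 ≈ 6.2761e+8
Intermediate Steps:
v = 26244 (v = 162² = 26244)
L = -17103/33436 (L = (17103/(-16718))/2 = (17103*(-1/16718))/2 = (½)*(-17103/16718) = -17103/33436 ≈ -0.51151)
S = -3625
(v + L)*(27540 + S) = (26244 - 17103/33436)*(27540 - 3625) = (877477281/33436)*23915 = 20984869175115/33436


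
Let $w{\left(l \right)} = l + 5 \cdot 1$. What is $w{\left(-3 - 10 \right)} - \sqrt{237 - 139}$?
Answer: $-8 - 7 \sqrt{2} \approx -17.9$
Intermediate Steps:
$w{\left(l \right)} = 5 + l$ ($w{\left(l \right)} = l + 5 = 5 + l$)
$w{\left(-3 - 10 \right)} - \sqrt{237 - 139} = \left(5 - 13\right) - \sqrt{237 - 139} = \left(5 - 13\right) - \sqrt{98} = \left(5 - 13\right) - 7 \sqrt{2} = -8 - 7 \sqrt{2}$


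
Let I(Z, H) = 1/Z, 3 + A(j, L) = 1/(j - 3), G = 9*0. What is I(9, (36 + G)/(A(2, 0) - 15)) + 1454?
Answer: 13087/9 ≈ 1454.1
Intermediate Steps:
G = 0
A(j, L) = -3 + 1/(-3 + j) (A(j, L) = -3 + 1/(j - 3) = -3 + 1/(-3 + j))
I(9, (36 + G)/(A(2, 0) - 15)) + 1454 = 1/9 + 1454 = ⅑ + 1454 = 13087/9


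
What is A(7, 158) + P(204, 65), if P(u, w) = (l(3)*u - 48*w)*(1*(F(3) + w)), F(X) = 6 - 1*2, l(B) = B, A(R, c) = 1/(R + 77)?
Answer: -14536367/84 ≈ -1.7305e+5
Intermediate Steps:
A(R, c) = 1/(77 + R)
F(X) = 4 (F(X) = 6 - 2 = 4)
P(u, w) = (4 + w)*(-48*w + 3*u) (P(u, w) = (3*u - 48*w)*(1*(4 + w)) = (-48*w + 3*u)*(4 + w) = (4 + w)*(-48*w + 3*u))
A(7, 158) + P(204, 65) = 1/(77 + 7) + (-192*65 - 48*65² + 12*204 + 3*204*65) = 1/84 + (-12480 - 48*4225 + 2448 + 39780) = 1/84 + (-12480 - 202800 + 2448 + 39780) = 1/84 - 173052 = -14536367/84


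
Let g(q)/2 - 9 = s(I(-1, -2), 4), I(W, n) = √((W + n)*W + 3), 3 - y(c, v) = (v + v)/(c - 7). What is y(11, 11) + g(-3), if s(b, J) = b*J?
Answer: 31/2 + 8*√6 ≈ 35.096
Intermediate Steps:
y(c, v) = 3 - 2*v/(-7 + c) (y(c, v) = 3 - (v + v)/(c - 7) = 3 - 2*v/(-7 + c))
I(W, n) = √(3 + W*(W + n)) (I(W, n) = √(W*(W + n) + 3) = √(3 + W*(W + n)))
s(b, J) = J*b
g(q) = 18 + 8*√6 (g(q) = 18 + 2*(4*√(3 + (-1)² - 1*(-2))) = 18 + 2*(4*√(3 + 1 + 2)) = 18 + 2*(4*√6) = 18 + 8*√6)
y(11, 11) + g(-3) = (-21 - 2*11 + 3*11)/(-7 + 11) + (18 + 8*√6) = (-21 - 22 + 33)/4 + (18 + 8*√6) = (¼)*(-10) + (18 + 8*√6) = -5/2 + (18 + 8*√6) = 31/2 + 8*√6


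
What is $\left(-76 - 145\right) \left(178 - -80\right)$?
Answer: $-57018$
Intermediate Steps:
$\left(-76 - 145\right) \left(178 - -80\right) = - 221 \left(178 + 80\right) = \left(-221\right) 258 = -57018$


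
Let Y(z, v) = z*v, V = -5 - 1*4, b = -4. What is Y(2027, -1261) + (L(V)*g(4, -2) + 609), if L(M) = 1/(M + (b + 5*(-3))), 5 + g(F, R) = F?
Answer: -71552263/28 ≈ -2.5554e+6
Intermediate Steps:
g(F, R) = -5 + F
V = -9 (V = -5 - 4 = -9)
Y(z, v) = v*z
L(M) = 1/(-19 + M) (L(M) = 1/(M + (-4 + 5*(-3))) = 1/(M + (-4 - 15)) = 1/(M - 19) = 1/(-19 + M))
Y(2027, -1261) + (L(V)*g(4, -2) + 609) = -1261*2027 + ((-5 + 4)/(-19 - 9) + 609) = -2556047 + (-1/(-28) + 609) = -2556047 + (-1/28*(-1) + 609) = -2556047 + (1/28 + 609) = -2556047 + 17053/28 = -71552263/28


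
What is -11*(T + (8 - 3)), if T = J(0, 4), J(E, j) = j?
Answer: -99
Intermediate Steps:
T = 4
-11*(T + (8 - 3)) = -11*(4 + (8 - 3)) = -11*(4 + 5) = -11*9 = -99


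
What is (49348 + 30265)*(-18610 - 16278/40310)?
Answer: -29862254249357/20155 ≈ -1.4816e+9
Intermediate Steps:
(49348 + 30265)*(-18610 - 16278/40310) = 79613*(-18610 - 16278*1/40310) = 79613*(-18610 - 8139/20155) = 79613*(-375092689/20155) = -29862254249357/20155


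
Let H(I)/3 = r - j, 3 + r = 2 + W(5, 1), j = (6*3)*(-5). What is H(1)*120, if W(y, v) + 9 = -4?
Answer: 27360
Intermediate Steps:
W(y, v) = -13 (W(y, v) = -9 - 4 = -13)
j = -90 (j = 18*(-5) = -90)
r = -14 (r = -3 + (2 - 13) = -3 - 11 = -14)
H(I) = 228 (H(I) = 3*(-14 - 1*(-90)) = 3*(-14 + 90) = 3*76 = 228)
H(1)*120 = 228*120 = 27360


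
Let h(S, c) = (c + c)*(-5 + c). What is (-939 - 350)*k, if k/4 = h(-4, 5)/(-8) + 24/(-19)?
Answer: 123744/19 ≈ 6512.8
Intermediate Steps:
h(S, c) = 2*c*(-5 + c) (h(S, c) = (2*c)*(-5 + c) = 2*c*(-5 + c))
k = -96/19 (k = 4*((2*5*(-5 + 5))/(-8) + 24/(-19)) = 4*((2*5*0)*(-1/8) + 24*(-1/19)) = 4*(0*(-1/8) - 24/19) = 4*(0 - 24/19) = 4*(-24/19) = -96/19 ≈ -5.0526)
(-939 - 350)*k = (-939 - 350)*(-96/19) = -1289*(-96/19) = 123744/19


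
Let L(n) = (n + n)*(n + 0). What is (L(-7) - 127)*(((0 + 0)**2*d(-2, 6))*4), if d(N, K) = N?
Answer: 0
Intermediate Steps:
L(n) = 2*n**2 (L(n) = (2*n)*n = 2*n**2)
(L(-7) - 127)*(((0 + 0)**2*d(-2, 6))*4) = (2*(-7)**2 - 127)*(((0 + 0)**2*(-2))*4) = (2*49 - 127)*((0**2*(-2))*4) = (98 - 127)*((0*(-2))*4) = -0*4 = -29*0 = 0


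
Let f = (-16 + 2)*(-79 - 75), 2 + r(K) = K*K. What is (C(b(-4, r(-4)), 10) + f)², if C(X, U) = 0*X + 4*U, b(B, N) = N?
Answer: 4822416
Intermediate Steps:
r(K) = -2 + K² (r(K) = -2 + K*K = -2 + K²)
C(X, U) = 4*U (C(X, U) = 0 + 4*U = 4*U)
f = 2156 (f = -14*(-154) = 2156)
(C(b(-4, r(-4)), 10) + f)² = (4*10 + 2156)² = (40 + 2156)² = 2196² = 4822416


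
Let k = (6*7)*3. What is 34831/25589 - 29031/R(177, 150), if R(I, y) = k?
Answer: -246161851/1074738 ≈ -229.04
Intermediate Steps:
k = 126 (k = 42*3 = 126)
R(I, y) = 126
34831/25589 - 29031/R(177, 150) = 34831/25589 - 29031/126 = 34831*(1/25589) - 29031*1/126 = 34831/25589 - 9677/42 = -246161851/1074738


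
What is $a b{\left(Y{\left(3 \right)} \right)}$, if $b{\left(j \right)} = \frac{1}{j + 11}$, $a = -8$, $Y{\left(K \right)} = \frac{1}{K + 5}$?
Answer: $- \frac{64}{89} \approx -0.7191$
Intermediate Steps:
$Y{\left(K \right)} = \frac{1}{5 + K}$
$b{\left(j \right)} = \frac{1}{11 + j}$
$a b{\left(Y{\left(3 \right)} \right)} = - \frac{8}{11 + \frac{1}{5 + 3}} = - \frac{8}{11 + \frac{1}{8}} = - \frac{8}{\frac{89}{8}} = \left(-8\right) \frac{8}{89} = - \frac{64}{89}$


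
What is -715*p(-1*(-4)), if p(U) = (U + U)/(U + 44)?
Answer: -715/6 ≈ -119.17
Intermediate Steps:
p(U) = 2*U/(44 + U) (p(U) = (2*U)/(44 + U) = 2*U/(44 + U))
-715*p(-1*(-4)) = -1430*(-1*(-4))/(44 - 1*(-4)) = -1430*4/(44 + 4) = -1430*4/48 = -715*⅙ = -715/6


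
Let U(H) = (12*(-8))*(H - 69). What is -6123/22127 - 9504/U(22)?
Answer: -2478354/1039969 ≈ -2.3831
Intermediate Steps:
U(H) = 6624 - 96*H (U(H) = -96*(-69 + H) = 6624 - 96*H)
-6123/22127 - 9504/U(22) = -6123/22127 - 9504/(6624 - 96*22) = -6123*1/22127 - 9504/(6624 - 2112) = -6123/22127 - 9504/4512 = -6123/22127 - 9504*1/4512 = -6123/22127 - 99/47 = -2478354/1039969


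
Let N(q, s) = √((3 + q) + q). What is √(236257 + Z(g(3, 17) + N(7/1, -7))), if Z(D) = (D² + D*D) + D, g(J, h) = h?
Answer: √(236886 + 69*√17) ≈ 487.00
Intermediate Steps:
N(q, s) = √(3 + 2*q)
Z(D) = D + 2*D² (Z(D) = (D² + D²) + D = 2*D² + D = D + 2*D²)
√(236257 + Z(g(3, 17) + N(7/1, -7))) = √(236257 + (17 + √(3 + 2*(7/1)))*(1 + 2*(17 + √(3 + 2*(7/1))))) = √(236257 + (17 + √(3 + 2*(7*1)))*(1 + 2*(17 + √(3 + 2*(7*1))))) = √(236257 + (17 + √(3 + 2*7))*(1 + 2*(17 + √(3 + 2*7)))) = √(236257 + (17 + √(3 + 14))*(1 + 2*(17 + √(3 + 14)))) = √(236257 + (17 + √17)*(1 + 2*(17 + √17))) = √(236257 + (17 + √17)*(1 + (34 + 2*√17))) = √(236257 + (17 + √17)*(35 + 2*√17))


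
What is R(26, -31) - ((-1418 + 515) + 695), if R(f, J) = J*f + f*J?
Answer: -1404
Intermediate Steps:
R(f, J) = 2*J*f (R(f, J) = J*f + J*f = 2*J*f)
R(26, -31) - ((-1418 + 515) + 695) = 2*(-31)*26 - ((-1418 + 515) + 695) = -1612 - (-903 + 695) = -1612 - 1*(-208) = -1612 + 208 = -1404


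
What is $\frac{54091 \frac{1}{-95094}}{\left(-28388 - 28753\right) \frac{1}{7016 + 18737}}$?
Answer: $\frac{199000789}{776252322} \approx 0.25636$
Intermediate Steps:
$\frac{54091 \frac{1}{-95094}}{\left(-28388 - 28753\right) \frac{1}{7016 + 18737}} = \frac{54091 \left(- \frac{1}{95094}\right)}{\left(-57141\right) \frac{1}{25753}} = - \frac{54091}{95094 \left(\left(-57141\right) \frac{1}{25753}\right)} = - \frac{54091}{95094 \left(- \frac{8163}{3679}\right)} = \left(- \frac{54091}{95094}\right) \left(- \frac{3679}{8163}\right) = \frac{199000789}{776252322}$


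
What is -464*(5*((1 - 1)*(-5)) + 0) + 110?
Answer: 110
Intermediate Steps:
-464*(5*((1 - 1)*(-5)) + 0) + 110 = -464*(5*(0*(-5)) + 0) + 110 = -464*(5*0 + 0) + 110 = -464*(0 + 0) + 110 = -464*0 + 110 = 0 + 110 = 110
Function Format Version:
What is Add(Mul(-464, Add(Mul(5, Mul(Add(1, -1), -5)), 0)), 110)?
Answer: 110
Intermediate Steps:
Add(Mul(-464, Add(Mul(5, Mul(Add(1, -1), -5)), 0)), 110) = Add(Mul(-464, Add(Mul(5, Mul(0, -5)), 0)), 110) = Add(Mul(-464, Add(Mul(5, 0), 0)), 110) = Add(Mul(-464, Add(0, 0)), 110) = Add(Mul(-464, 0), 110) = Add(0, 110) = 110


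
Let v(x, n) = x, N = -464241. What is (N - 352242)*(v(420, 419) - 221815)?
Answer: 180765253785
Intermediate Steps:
(N - 352242)*(v(420, 419) - 221815) = (-464241 - 352242)*(420 - 221815) = -816483*(-221395) = 180765253785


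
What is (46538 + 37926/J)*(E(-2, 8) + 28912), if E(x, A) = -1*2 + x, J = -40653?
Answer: 6076690898256/4517 ≈ 1.3453e+9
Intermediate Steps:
E(x, A) = -2 + x
(46538 + 37926/J)*(E(-2, 8) + 28912) = (46538 + 37926/(-40653))*((-2 - 2) + 28912) = (46538 + 37926*(-1/40653))*(-4 + 28912) = (46538 - 4214/4517)*28908 = (210207932/4517)*28908 = 6076690898256/4517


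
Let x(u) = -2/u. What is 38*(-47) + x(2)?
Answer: -1787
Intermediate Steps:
38*(-47) + x(2) = 38*(-47) - 2/2 = -1786 - 2*½ = -1786 - 1 = -1787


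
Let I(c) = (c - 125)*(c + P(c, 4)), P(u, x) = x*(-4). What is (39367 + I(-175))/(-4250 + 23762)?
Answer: 96667/19512 ≈ 4.9542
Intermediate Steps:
P(u, x) = -4*x
I(c) = (-125 + c)*(-16 + c) (I(c) = (c - 125)*(c - 4*4) = (-125 + c)*(c - 16) = (-125 + c)*(-16 + c))
(39367 + I(-175))/(-4250 + 23762) = (39367 + (2000 + (-175)**2 - 141*(-175)))/(-4250 + 23762) = (39367 + (2000 + 30625 + 24675))/19512 = (39367 + 57300)*(1/19512) = 96667*(1/19512) = 96667/19512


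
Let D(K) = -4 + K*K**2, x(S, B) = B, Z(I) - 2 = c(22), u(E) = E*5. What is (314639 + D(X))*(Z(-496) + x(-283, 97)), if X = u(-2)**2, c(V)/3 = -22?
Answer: 43382955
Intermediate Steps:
u(E) = 5*E
c(V) = -66 (c(V) = 3*(-22) = -66)
X = 100 (X = (5*(-2))**2 = (-10)**2 = 100)
Z(I) = -64 (Z(I) = 2 - 66 = -64)
D(K) = -4 + K**3
(314639 + D(X))*(Z(-496) + x(-283, 97)) = (314639 + (-4 + 100**3))*(-64 + 97) = (314639 + (-4 + 1000000))*33 = (314639 + 999996)*33 = 1314635*33 = 43382955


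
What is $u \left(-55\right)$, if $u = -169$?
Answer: $9295$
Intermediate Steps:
$u \left(-55\right) = \left(-169\right) \left(-55\right) = 9295$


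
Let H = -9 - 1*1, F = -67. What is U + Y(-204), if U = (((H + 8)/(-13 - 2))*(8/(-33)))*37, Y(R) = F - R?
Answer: 67223/495 ≈ 135.80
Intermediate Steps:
H = -10 (H = -9 - 1 = -10)
Y(R) = -67 - R
U = -592/495 (U = (((-10 + 8)/(-13 - 2))*(8/(-33)))*37 = ((-2/(-15))*(8*(-1/33)))*37 = (-2*(-1/15)*(-8/33))*37 = ((2/15)*(-8/33))*37 = -16/495*37 = -592/495 ≈ -1.1960)
U + Y(-204) = -592/495 + (-67 - 1*(-204)) = -592/495 + (-67 + 204) = -592/495 + 137 = 67223/495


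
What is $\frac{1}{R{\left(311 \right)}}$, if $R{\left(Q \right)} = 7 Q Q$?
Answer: $\frac{1}{677047} \approx 1.477 \cdot 10^{-6}$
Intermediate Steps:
$R{\left(Q \right)} = 7 Q^{2}$
$\frac{1}{R{\left(311 \right)}} = \frac{1}{7 \cdot 311^{2}} = \frac{1}{7 \cdot 96721} = \frac{1}{677047}$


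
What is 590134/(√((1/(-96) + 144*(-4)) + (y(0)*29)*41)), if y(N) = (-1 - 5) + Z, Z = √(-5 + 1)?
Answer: 2360536*√6/√(-740161 + 228288*I) ≈ 979.1 - 6496.5*I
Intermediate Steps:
Z = 2*I (Z = √(-4) = 2*I ≈ 2.0*I)
y(N) = -6 + 2*I (y(N) = (-1 - 5) + 2*I = -6 + 2*I)
590134/(√((1/(-96) + 144*(-4)) + (y(0)*29)*41)) = 590134/(√((1/(-96) + 144*(-4)) + ((-6 + 2*I)*29)*41)) = 590134/(√((-1/96 - 576) + (-174 + 58*I)*41)) = 590134/(√(-55297/96 + (-7134 + 2378*I))) = 590134/(√(-740161/96 + 2378*I)) = 590134/√(-740161/96 + 2378*I)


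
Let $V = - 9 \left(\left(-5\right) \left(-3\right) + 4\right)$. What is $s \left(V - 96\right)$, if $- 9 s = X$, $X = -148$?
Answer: $- \frac{13172}{3} \approx -4390.7$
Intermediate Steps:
$s = \frac{148}{9}$ ($s = \left(- \frac{1}{9}\right) \left(-148\right) = \frac{148}{9} \approx 16.444$)
$V = -171$ ($V = - 9 \left(15 + 4\right) = \left(-9\right) 19 = -171$)
$s \left(V - 96\right) = \frac{148 \left(-171 - 96\right)}{9} = \frac{148}{9} \left(-267\right) = - \frac{13172}{3}$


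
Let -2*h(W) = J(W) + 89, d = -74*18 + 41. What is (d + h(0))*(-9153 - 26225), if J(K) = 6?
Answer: 47353453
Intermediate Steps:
d = -1291 (d = -1332 + 41 = -1291)
h(W) = -95/2 (h(W) = -(6 + 89)/2 = -½*95 = -95/2)
(d + h(0))*(-9153 - 26225) = (-1291 - 95/2)*(-9153 - 26225) = -2677/2*(-35378) = 47353453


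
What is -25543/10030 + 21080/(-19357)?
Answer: -705868251/194150710 ≈ -3.6357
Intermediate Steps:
-25543/10030 + 21080/(-19357) = -25543*1/10030 + 21080*(-1/19357) = -25543/10030 - 21080/19357 = -705868251/194150710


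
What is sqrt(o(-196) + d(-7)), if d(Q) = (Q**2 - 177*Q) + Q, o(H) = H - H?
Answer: sqrt(1281) ≈ 35.791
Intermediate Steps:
o(H) = 0
d(Q) = Q**2 - 176*Q
sqrt(o(-196) + d(-7)) = sqrt(0 - 7*(-176 - 7)) = sqrt(0 - 7*(-183)) = sqrt(0 + 1281) = sqrt(1281)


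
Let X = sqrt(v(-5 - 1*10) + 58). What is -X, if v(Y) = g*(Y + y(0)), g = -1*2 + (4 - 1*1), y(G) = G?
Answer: -sqrt(43) ≈ -6.5574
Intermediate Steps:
g = 1 (g = -2 + (4 - 1) = -2 + 3 = 1)
v(Y) = Y (v(Y) = 1*(Y + 0) = 1*Y = Y)
X = sqrt(43) (X = sqrt((-5 - 1*10) + 58) = sqrt((-5 - 10) + 58) = sqrt(-15 + 58) = sqrt(43) ≈ 6.5574)
-X = -sqrt(43)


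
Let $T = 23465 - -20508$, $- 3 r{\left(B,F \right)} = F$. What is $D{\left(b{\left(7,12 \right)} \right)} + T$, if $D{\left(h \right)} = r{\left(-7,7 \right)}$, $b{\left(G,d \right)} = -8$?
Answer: $\frac{131912}{3} \approx 43971.0$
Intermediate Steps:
$r{\left(B,F \right)} = - \frac{F}{3}$
$D{\left(h \right)} = - \frac{7}{3}$ ($D{\left(h \right)} = \left(- \frac{1}{3}\right) 7 = - \frac{7}{3}$)
$T = 43973$ ($T = 23465 + 20508 = 43973$)
$D{\left(b{\left(7,12 \right)} \right)} + T = - \frac{7}{3} + 43973 = \frac{131912}{3}$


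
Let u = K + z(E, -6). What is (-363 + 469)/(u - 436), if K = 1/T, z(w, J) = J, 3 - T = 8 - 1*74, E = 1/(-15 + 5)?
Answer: -7314/30497 ≈ -0.23983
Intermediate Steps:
E = -⅒ (E = 1/(-10) = -⅒ ≈ -0.10000)
T = 69 (T = 3 - (8 - 1*74) = 3 - (8 - 74) = 3 - 1*(-66) = 3 + 66 = 69)
K = 1/69 ≈ 0.014493
u = -413/69 (u = 1/69 - 6 = -413/69 ≈ -5.9855)
(-363 + 469)/(u - 436) = (-363 + 469)/(-413/69 - 436) = 106/(-30497/69) = 106*(-69/30497) = -7314/30497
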